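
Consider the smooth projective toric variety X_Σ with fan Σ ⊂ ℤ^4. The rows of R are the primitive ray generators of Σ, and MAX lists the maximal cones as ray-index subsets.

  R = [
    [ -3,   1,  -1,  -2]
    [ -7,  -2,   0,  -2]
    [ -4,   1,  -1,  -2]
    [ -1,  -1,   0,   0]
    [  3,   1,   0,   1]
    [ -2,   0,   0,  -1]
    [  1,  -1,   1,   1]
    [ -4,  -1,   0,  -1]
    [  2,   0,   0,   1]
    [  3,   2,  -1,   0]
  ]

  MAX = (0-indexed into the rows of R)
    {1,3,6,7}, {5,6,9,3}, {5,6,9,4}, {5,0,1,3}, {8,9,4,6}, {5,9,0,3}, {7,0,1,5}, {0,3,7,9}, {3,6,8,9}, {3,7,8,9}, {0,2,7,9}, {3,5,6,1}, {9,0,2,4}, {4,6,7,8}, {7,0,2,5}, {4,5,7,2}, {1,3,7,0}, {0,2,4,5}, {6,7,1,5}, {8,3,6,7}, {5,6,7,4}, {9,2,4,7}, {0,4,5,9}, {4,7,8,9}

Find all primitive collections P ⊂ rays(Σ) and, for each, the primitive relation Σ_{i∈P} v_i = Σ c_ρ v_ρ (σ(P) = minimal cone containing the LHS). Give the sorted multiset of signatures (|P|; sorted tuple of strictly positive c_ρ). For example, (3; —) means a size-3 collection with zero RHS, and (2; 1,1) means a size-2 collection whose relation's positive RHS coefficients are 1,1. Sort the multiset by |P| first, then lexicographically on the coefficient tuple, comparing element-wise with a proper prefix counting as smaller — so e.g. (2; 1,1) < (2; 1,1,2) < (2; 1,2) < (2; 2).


Δ(Σ) — 10 vertices, 16 min non-faces:

  P={5,8}:  v_{5} + v_{8} = 0 — sig = (2; —)
  P={0,6}:  v_{0} + v_{6} = v_{5} — sig = (2; 1)
  P={1,4}:  v_{1} + v_{4} = v_{7} — sig = (2; 1)
  P={3,4}:  v_{3} + v_{4} = v_{8} — sig = (2; 1)
  P={0,8}:  v_{0} + v_{8} = v_{7} + v_{9} — sig = (2; 1,1)
  P={1,8}:  v_{1} + v_{8} = v_{3} + v_{7} — sig = (2; 1,1)
  P={1,9}:  v_{1} + v_{9} = v_{0} + v_{3} — sig = (2; 1,1)
  P={2,6}:  v_{2} + v_{6} = v_{4} + v_{5} + v_{7} — sig = (2; 1,1,1)
  P={2,8}:  v_{2} + v_{8} = v_{4} + 2·v_{7} + v_{9} — sig = (2; 1,1,2)
  P={1,2}:  v_{1} + v_{2} = v_{0} + 2·v_{7} — sig = (2; 1,2)
  P={2,3}:  v_{2} + v_{3} = 2·v_{7} + v_{9} — sig = (2; 1,2)
  P={6,7,9}:  v_{6} + v_{7} + v_{9} = 0 — sig = (3; —)
  P={0,4,7}:  v_{0} + v_{4} + v_{7} = v_{2} — sig = (3; 1)
  P={3,5,7}:  v_{3} + v_{5} + v_{7} = v_{1} — sig = (3; 1)
  P={5,7,9}:  v_{5} + v_{7} + v_{9} = v_{0} — sig = (3; 1)
  P={2,5,9}:  v_{2} + v_{5} + v_{9} = 2·v_{0} + v_{4} — sig = (3; 1,2)

Sorted signature multiset PRS(X):
[(2; —), (2; 1), (2; 1), (2; 1), (2; 1,1), (2; 1,1), (2; 1,1), (2; 1,1,1), (2; 1,1,2), (2; 1,2), (2; 1,2), (3; —), (3; 1), (3; 1), (3; 1), (3; 1,2)]


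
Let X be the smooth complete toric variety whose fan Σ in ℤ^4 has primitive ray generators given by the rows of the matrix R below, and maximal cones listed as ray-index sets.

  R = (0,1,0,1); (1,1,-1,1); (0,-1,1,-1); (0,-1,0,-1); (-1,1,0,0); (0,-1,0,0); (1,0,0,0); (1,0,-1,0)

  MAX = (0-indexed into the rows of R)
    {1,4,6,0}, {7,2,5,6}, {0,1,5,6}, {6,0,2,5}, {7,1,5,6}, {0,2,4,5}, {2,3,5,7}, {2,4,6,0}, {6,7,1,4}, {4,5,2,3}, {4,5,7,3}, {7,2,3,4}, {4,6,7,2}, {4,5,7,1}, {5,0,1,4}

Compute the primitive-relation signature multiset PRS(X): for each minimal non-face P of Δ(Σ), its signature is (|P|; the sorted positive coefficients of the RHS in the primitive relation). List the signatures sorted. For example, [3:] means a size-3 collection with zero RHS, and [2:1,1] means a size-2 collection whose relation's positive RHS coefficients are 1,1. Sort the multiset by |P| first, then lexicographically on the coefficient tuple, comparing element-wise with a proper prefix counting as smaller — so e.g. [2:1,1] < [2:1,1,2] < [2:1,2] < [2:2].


7 collections generate NE(X_Σ); each relation:

  • {0,3}:  v_{0} + v_{3} = 0  so sig = [2:]
  • {0,7}:  v_{0} + v_{7} = v_{1}  so sig = [2:1]
  • {1,2}:  v_{1} + v_{2} = v_{6}  so sig = [2:1]
  • {1,3}:  v_{1} + v_{3} = v_{7}  so sig = [2:1]
  • {3,6}:  v_{3} + v_{6} = v_{2} + v_{7}  so sig = [2:1,1]
  • {4,5,6}:  v_{4} + v_{5} + v_{6} = 0  so sig = [3:]
  • {2,4,5,7}:  v_{2} + v_{4} + v_{5} + v_{7} = v_{3}  so sig = [4:1]

Signatures (|P|; sorted positive RHS coefficients), sorted:
    [2:]
    [2:1]
    [2:1]
    [2:1]
    [2:1,1]
    [3:]
    [4:1]


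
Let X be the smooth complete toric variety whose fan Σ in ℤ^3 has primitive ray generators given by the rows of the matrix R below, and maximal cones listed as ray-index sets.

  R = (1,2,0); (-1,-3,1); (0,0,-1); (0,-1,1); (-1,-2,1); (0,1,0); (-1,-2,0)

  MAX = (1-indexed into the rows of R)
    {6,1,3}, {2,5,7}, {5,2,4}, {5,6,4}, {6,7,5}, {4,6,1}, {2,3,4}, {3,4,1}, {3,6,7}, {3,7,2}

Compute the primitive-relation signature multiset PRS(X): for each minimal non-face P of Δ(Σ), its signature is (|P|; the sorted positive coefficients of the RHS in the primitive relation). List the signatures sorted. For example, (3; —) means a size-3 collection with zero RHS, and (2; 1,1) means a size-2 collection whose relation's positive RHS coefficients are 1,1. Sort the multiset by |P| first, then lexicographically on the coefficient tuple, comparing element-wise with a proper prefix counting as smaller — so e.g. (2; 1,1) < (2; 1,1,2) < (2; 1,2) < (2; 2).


|primitive collections| = 7. Relations:

  • {1,7}:  v_{1} + v_{7} = 0 ; sig = (2; —)
  • {1,2}:  v_{1} + v_{2} = v_{4} ; sig = (2; 1)
  • {2,6}:  v_{2} + v_{6} = v_{5} ; sig = (2; 1)
  • {3,5}:  v_{3} + v_{5} = v_{7} ; sig = (2; 1)
  • {4,7}:  v_{4} + v_{7} = v_{2} ; sig = (2; 1)
  • {1,5}:  v_{1} + v_{5} = v_{4} + v_{6} ; sig = (2; 1,1)
  • {3,4,6}:  v_{3} + v_{4} + v_{6} = 0 ; sig = (3; —)

Sorted signature multiset PRS(X):
    |P|=2: 6 collections, coeffs (), (1), (1), (1), (1), (1,1)
    |P|=3: 1 collection, coeffs ()


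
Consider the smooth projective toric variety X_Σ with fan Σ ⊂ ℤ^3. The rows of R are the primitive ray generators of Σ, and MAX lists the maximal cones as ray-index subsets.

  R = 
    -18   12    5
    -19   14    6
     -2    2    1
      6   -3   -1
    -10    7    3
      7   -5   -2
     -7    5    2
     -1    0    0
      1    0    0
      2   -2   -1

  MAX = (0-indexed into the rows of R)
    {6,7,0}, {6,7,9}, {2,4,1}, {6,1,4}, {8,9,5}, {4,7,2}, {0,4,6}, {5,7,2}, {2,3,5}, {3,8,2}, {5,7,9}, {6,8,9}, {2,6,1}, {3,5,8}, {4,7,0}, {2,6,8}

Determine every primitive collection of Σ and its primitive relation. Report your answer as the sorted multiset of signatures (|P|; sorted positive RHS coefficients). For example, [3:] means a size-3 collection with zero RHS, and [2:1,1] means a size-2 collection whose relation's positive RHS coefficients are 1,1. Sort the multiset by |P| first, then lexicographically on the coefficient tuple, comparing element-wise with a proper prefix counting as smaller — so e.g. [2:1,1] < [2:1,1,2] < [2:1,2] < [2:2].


Σ has 25 primitive collections:

  • {2,9}:  v_{2} + v_{9} = 0 ; sig = [2:]
  • {5,6}:  v_{5} + v_{6} = 0 ; sig = [2:]
  • {7,8}:  v_{7} + v_{8} = 0 ; sig = [2:]
  • {0,3}:  v_{0} + v_{3} = v_{2} + v_{4} ; sig = [2:1,1]
  • {0,5}:  v_{0} + v_{5} = v_{4} + v_{7} ; sig = [2:1,1]
  • {0,8}:  v_{0} + v_{8} = v_{4} + v_{6} ; sig = [2:1,1]
  • {1,5}:  v_{1} + v_{5} = v_{2} + v_{4} ; sig = [2:1,1]
  • {1,9}:  v_{1} + v_{9} = v_{4} + v_{6} ; sig = [2:1,1]
  • {3,6}:  v_{3} + v_{6} = v_{2} + v_{8} ; sig = [2:1,1]
  • {3,7}:  v_{3} + v_{7} = v_{2} + v_{5} ; sig = [2:1,1]
  • {3,9}:  v_{3} + v_{9} = v_{5} + v_{8} ; sig = [2:1,1]
  • {4,5}:  v_{4} + v_{5} = v_{2} + v_{7} ; sig = [2:1,1]
  • {4,8}:  v_{4} + v_{8} = v_{2} + v_{6} ; sig = [2:1,1]
  • {4,9}:  v_{4} + v_{9} = v_{6} + v_{7} ; sig = [2:1,1]
  • {0,1}:  v_{0} + v_{1} = 3·v_{4} + v_{6} ; sig = [2:1,3]
  • {1,3}:  v_{1} + v_{3} = 3·v_{2} + v_{6} ; sig = [2:1,3]
  • {0,2}:  v_{0} + v_{2} = 2·v_{4} ; sig = [2:2]
  • {1,7}:  v_{1} + v_{7} = 2·v_{4} ; sig = [2:2]
  • {3,4}:  v_{3} + v_{4} = 2·v_{2} ; sig = [2:2]
  • {0,9}:  v_{0} + v_{9} = 2·v_{6} + 2·v_{7} ; sig = [2:2,2]
  • {1,8}:  v_{1} + v_{8} = 2·v_{2} + 2·v_{6} ; sig = [2:2,2]
  • {2,4,6}:  v_{2} + v_{4} + v_{6} = v_{1} ; sig = [3:1]
  • {2,5,8}:  v_{2} + v_{5} + v_{8} = v_{3} ; sig = [3:1]
  • {2,6,7}:  v_{2} + v_{6} + v_{7} = v_{4} ; sig = [3:1]
  • {4,6,7}:  v_{4} + v_{6} + v_{7} = v_{0} ; sig = [3:1]

Hence PRS(X_Σ) =
{ [2:] ×3,  [2:1,1] ×11,  [2:1,3] ×2,  [2:2] ×3,  [2:2,2] ×2,  [3:1] ×4 }


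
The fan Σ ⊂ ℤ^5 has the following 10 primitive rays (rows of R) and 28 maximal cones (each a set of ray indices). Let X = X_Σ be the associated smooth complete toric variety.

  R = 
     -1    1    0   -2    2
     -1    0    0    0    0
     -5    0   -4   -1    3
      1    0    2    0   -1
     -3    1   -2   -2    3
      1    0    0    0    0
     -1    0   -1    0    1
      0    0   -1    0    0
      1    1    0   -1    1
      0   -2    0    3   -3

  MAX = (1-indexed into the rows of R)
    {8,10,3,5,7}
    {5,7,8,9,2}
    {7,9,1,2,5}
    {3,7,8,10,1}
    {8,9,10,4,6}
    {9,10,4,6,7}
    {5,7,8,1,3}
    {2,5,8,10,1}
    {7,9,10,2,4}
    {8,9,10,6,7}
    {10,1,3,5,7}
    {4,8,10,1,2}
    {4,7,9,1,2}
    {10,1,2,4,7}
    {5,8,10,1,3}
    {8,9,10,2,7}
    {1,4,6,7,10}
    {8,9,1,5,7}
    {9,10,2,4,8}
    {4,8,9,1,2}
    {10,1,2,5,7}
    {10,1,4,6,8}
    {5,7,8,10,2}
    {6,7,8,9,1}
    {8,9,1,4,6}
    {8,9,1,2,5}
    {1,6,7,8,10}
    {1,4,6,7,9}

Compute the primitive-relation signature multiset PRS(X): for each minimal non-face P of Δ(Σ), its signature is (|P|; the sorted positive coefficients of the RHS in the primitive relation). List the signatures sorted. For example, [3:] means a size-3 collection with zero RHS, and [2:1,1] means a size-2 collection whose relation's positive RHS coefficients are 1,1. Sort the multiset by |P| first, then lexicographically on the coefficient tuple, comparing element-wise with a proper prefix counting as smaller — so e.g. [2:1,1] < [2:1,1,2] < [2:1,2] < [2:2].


Σ has 12 primitive collections:

  {2,6}:  v_{2} + v_{6} = 0  →  sig = [2:]
  {4,5}:  v_{4} + v_{5} = v_{1} + v_{2}  →  sig = [2:1,1]
  {3,4}:  v_{3} + v_{4} = v_{1} + v_{5} + v_{10}  →  sig = [2:1,1,1]
  {3,9}:  v_{3} + v_{9} = v_{5} + v_{7} + v_{8}  →  sig = [2:1,1,1]
  {5,6}:  v_{5} + v_{6} = v_{1} + v_{7} + v_{8}  →  sig = [2:1,1,1]
  {2,3}:  v_{2} + v_{3} = 2·v_{5} + v_{10}  →  sig = [2:1,2]
  {3,6}:  v_{3} + v_{6} = 2·v_{1} + 2·v_{7} + 2·v_{8} + v_{10}  →  sig = [2:1,2,2,2]
  {1,9,10}:  v_{1} + v_{9} + v_{10} = 0  →  sig = [3:]
  {4,7,8}:  v_{4} + v_{7} + v_{8} = 0  →  sig = [3:]
  {5,9,10}:  v_{5} + v_{9} + v_{10} = v_{2} + v_{7} + v_{8}  →  sig = [3:1,1,1]
  {1,2,7,8}:  v_{1} + v_{2} + v_{7} + v_{8} = v_{5}  →  sig = [4:1]
  {1,5,7,8,10}:  v_{1} + v_{5} + v_{7} + v_{8} + v_{10} = v_{3}  →  sig = [5:1]

Hence PRS(X_Σ) =
[[2:], [2:1,1], [2:1,1,1], [2:1,1,1], [2:1,1,1], [2:1,2], [2:1,2,2,2], [3:], [3:], [3:1,1,1], [4:1], [5:1]]


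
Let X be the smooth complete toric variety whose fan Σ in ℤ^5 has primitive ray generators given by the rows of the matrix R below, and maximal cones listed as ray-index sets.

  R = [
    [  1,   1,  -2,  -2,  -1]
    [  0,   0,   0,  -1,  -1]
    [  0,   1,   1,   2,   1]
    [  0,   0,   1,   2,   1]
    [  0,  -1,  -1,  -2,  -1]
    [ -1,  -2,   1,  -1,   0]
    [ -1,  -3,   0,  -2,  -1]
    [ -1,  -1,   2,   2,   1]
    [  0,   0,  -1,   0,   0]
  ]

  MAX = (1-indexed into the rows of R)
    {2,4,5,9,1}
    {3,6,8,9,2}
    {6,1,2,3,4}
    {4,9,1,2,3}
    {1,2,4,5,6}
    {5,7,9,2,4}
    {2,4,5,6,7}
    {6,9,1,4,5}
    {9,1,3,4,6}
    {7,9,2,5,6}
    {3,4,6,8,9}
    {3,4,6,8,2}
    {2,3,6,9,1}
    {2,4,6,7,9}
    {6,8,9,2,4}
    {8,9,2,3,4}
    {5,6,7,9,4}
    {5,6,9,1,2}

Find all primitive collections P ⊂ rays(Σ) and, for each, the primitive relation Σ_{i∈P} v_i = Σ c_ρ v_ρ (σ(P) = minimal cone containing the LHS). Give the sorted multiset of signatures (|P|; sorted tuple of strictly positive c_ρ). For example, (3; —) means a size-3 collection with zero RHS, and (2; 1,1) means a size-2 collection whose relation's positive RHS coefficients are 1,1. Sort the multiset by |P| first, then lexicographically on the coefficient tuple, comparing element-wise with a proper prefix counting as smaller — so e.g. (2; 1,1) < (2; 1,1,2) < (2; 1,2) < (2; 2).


9 collections generate NE(X_Σ); each relation:

  {1,8}:  v_{1} + v_{8} = 0 — sig = (2; —)
  {3,5}:  v_{3} + v_{5} = 0 — sig = (2; —)
  {3,7}:  v_{3} + v_{7} = v_{2} + v_{4} + v_{6} + v_{9} — sig = (2; 1,1,1,1)
  {5,8}:  v_{5} + v_{8} = v_{2} + v_{4} + v_{6} + v_{9} — sig = (2; 1,1,1,1)
  {1,7}:  v_{1} + v_{7} = 2·v_{5} — sig = (2; 2)
  {7,8}:  v_{7} + v_{8} = 2·v_{2} + 2·v_{4} + 2·v_{6} + 2·v_{9} — sig = (2; 2,2,2,2)
  {1,2,4,6,9}:  v_{1} + v_{2} + v_{4} + v_{6} + v_{9} = v_{5} — sig = (5; 1)
  {2,3,4,6,9}:  v_{2} + v_{3} + v_{4} + v_{6} + v_{9} = v_{8} — sig = (5; 1)
  {2,4,5,6,9}:  v_{2} + v_{4} + v_{5} + v_{6} + v_{9} = v_{7} — sig = (5; 1)

Sorted signature multiset PRS(X):
[(2; —), (2; —), (2; 1,1,1,1), (2; 1,1,1,1), (2; 2), (2; 2,2,2,2), (5; 1), (5; 1), (5; 1)]


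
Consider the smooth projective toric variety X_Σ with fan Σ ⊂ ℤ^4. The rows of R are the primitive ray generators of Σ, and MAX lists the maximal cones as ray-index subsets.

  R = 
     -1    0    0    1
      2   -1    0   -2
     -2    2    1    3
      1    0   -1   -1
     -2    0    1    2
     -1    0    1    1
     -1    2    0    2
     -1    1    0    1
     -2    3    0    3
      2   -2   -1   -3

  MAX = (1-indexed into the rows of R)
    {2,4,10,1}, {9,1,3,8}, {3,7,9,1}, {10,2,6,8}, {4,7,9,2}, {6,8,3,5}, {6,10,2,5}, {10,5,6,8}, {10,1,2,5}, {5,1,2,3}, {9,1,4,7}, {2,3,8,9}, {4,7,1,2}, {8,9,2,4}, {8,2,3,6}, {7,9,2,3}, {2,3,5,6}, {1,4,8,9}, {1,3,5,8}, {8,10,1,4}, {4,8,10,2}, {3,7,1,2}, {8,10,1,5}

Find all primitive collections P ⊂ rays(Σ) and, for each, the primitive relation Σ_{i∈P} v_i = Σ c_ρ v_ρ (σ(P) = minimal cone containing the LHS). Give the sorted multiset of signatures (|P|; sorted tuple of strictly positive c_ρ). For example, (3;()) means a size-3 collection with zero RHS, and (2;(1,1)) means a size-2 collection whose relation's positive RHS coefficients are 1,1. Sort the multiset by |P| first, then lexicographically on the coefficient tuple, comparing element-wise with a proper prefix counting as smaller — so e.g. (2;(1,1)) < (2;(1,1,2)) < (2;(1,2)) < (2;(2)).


Minimal non-faces — 15 found among 10 rays, 23 max cones:

  P={3,10}:  v_{3} + v_{10} = 0  so sig = (2;())
  P={4,6}:  v_{4} + v_{6} = 0  so sig = (2;())
  P={1,6}:  v_{1} + v_{6} = v_{5}  so sig = (2;(1))
  P={3,4}:  v_{3} + v_{4} = v_{7}  so sig = (2;(1))
  P={4,5}:  v_{4} + v_{5} = v_{1}  so sig = (2;(1))
  P={6,7}:  v_{6} + v_{7} = v_{3}  so sig = (2;(1))
  P={7,8}:  v_{7} + v_{8} = v_{9}  so sig = (2;(1))
  P={7,10}:  v_{7} + v_{10} = v_{4}  so sig = (2;(1))
  P={5,7}:  v_{5} + v_{7} = v_{1} + v_{3}  so sig = (2;(1,1))
  P={6,9}:  v_{6} + v_{9} = v_{3} + v_{8}  so sig = (2;(1,1))
  P={9,10}:  v_{9} + v_{10} = v_{4} + v_{8}  so sig = (2;(1,1))
  P={5,9}:  v_{5} + v_{9} = v_{1} + v_{3} + v_{8}  so sig = (2;(1,1,1))
  P={1,2,8}:  v_{1} + v_{2} + v_{8} = 0  so sig = (3;())
  P={1,2,9}:  v_{1} + v_{2} + v_{9} = v_{7}  so sig = (3;(1))
  P={2,5,8}:  v_{2} + v_{5} + v_{8} = v_{6}  so sig = (3;(1))

Signatures (|P|; sorted positive RHS coefficients), sorted:
[(2;()), (2;()), (2;(1)), (2;(1)), (2;(1)), (2;(1)), (2;(1)), (2;(1)), (2;(1,1)), (2;(1,1)), (2;(1,1)), (2;(1,1,1)), (3;()), (3;(1)), (3;(1))]


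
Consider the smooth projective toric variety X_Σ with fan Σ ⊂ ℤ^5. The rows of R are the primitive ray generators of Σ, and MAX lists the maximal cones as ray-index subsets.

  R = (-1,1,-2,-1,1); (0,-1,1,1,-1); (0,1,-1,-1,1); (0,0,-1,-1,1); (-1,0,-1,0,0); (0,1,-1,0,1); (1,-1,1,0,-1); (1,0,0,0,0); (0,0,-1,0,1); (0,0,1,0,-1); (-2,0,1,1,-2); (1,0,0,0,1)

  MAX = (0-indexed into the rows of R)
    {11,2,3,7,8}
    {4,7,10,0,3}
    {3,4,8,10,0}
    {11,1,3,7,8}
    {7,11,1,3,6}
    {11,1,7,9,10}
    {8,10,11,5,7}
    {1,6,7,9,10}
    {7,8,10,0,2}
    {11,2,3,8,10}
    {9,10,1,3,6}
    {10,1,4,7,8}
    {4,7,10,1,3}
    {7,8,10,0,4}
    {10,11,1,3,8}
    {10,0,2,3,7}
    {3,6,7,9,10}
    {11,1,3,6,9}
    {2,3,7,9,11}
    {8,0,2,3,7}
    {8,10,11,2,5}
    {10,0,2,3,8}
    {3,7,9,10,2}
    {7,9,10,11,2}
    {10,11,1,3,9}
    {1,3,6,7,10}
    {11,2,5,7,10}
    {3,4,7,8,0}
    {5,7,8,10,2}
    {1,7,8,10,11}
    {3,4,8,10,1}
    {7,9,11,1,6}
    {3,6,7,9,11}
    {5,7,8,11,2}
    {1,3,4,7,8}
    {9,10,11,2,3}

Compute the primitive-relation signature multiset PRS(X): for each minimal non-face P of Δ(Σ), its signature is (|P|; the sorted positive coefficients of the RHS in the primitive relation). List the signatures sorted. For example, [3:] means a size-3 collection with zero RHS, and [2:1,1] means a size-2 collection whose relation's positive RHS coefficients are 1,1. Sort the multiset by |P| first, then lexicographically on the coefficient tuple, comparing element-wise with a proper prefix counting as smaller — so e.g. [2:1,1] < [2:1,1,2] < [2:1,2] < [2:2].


23 collections generate NE(X_Σ); each relation:

  P={1,2}:  v_{1} + v_{2} = 0  ⇒ sig = [2:]
  P={8,9}:  v_{8} + v_{9} = 0  ⇒ sig = [2:]
  P={0,1}:  v_{0} + v_{1} = v_{4}  ⇒ sig = [2:1]
  P={2,4}:  v_{2} + v_{4} = v_{0}  ⇒ sig = [2:1]
  P={4,11}:  v_{4} + v_{11} = v_{8}  ⇒ sig = [2:1]
  P={5,6}:  v_{5} + v_{6} = v_{7}  ⇒ sig = [2:1]
  P={0,11}:  v_{0} + v_{11} = v_{2} + v_{8}  ⇒ sig = [2:1,1]
  P={3,5}:  v_{3} + v_{5} = v_{2} + v_{8}  ⇒ sig = [2:1,1]
  P={2,6}:  v_{2} + v_{6} = v_{3} + v_{7} + v_{9}  ⇒ sig = [2:1,1,1]
  P={4,9}:  v_{4} + v_{9} = v_{3} + v_{7} + v_{10}  ⇒ sig = [2:1,1,1]
  P={6,8}:  v_{6} + v_{8} = v_{1} + v_{3} + v_{7}  ⇒ sig = [2:1,1,1]
  P={0,9}:  v_{0} + v_{9} = v_{2} + v_{3} + v_{7} + v_{10}  ⇒ sig = [2:1,1,1,1]
  P={1,5}:  v_{1} + v_{5} = v_{7} + v_{8} + v_{10} + v_{11}  ⇒ sig = [2:1,1,1,1]
  P={5,9}:  v_{5} + v_{9} = v_{2} + v_{7} + v_{10} + v_{11}  ⇒ sig = [2:1,1,1,1]
  P={4,5}:  v_{4} + v_{5} = v_{2} + v_{7} + 2·v_{8} + v_{10}  ⇒ sig = [2:1,1,1,2]
  P={0,5}:  v_{0} + v_{5} = 2·v_{2} + v_{7} + 2·v_{8} + v_{10}  ⇒ sig = [2:1,1,2,2]
  P={4,6}:  v_{4} + v_{6} = v_{1} + 2·v_{3} + 2·v_{7} + v_{10}  ⇒ sig = [2:1,1,2,2]
  P={0,6}:  v_{0} + v_{6} = 2·v_{3} + 2·v_{7} + v_{10}  ⇒ sig = [2:1,2,2]
  P={6,10,11}:  v_{6} + v_{10} + v_{11} = v_{1} + v_{9}  ⇒ sig = [3:1,1]
  P={3,7,10,11}:  v_{3} + v_{7} + v_{10} + v_{11} = 0  ⇒ sig = [4:]
  P={1,3,7,9}:  v_{1} + v_{3} + v_{7} + v_{9} = v_{6}  ⇒ sig = [4:1]
  P={3,7,8,10}:  v_{3} + v_{7} + v_{8} + v_{10} = v_{4}  ⇒ sig = [4:1]
  P={2,7,8,10,11}:  v_{2} + v_{7} + v_{8} + v_{10} + v_{11} = v_{5}  ⇒ sig = [5:1]

Sorted signature multiset PRS(X):
    [2:]
    [2:]
    [2:1]
    [2:1]
    [2:1]
    [2:1]
    [2:1,1]
    [2:1,1]
    [2:1,1,1]
    [2:1,1,1]
    [2:1,1,1]
    [2:1,1,1,1]
    [2:1,1,1,1]
    [2:1,1,1,1]
    [2:1,1,1,2]
    [2:1,1,2,2]
    [2:1,1,2,2]
    [2:1,2,2]
    [3:1,1]
    [4:]
    [4:1]
    [4:1]
    [5:1]


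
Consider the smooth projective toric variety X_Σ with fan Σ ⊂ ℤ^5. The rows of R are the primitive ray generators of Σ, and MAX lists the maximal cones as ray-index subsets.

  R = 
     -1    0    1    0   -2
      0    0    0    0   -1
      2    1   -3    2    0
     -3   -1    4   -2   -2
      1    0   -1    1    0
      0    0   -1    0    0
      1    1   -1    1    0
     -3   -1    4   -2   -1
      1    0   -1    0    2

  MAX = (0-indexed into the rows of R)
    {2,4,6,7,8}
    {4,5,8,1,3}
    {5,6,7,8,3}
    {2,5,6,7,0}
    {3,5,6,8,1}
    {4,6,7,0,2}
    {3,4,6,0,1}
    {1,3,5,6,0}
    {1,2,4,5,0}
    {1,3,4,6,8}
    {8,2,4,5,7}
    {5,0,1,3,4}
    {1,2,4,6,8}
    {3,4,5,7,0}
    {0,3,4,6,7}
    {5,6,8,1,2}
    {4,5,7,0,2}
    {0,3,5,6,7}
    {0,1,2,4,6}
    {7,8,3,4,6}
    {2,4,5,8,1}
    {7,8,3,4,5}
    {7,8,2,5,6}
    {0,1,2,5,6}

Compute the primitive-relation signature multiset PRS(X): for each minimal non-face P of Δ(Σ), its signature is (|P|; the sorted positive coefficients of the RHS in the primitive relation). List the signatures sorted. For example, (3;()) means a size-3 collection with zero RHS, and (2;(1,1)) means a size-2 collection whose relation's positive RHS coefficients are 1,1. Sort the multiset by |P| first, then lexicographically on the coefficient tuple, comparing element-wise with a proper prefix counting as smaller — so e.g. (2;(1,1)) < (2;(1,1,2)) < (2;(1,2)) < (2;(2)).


The 4 primitive collections of Σ (r=9, n=5):

  {0,8}:  v_{0} + v_{8} = 0  ⇒ sig = (2;())
  {1,7}:  v_{1} + v_{7} = v_{3}  ⇒ sig = (2;(1))
  {2,3}:  v_{2} + v_{3} = v_{0}  ⇒ sig = (2;(1))
  {4,5,6}:  v_{4} + v_{5} + v_{6} = v_{2}  ⇒ sig = (3;(1))

Hence PRS(X_Σ) =
    (2;())
    (2;(1))
    (2;(1))
    (3;(1))


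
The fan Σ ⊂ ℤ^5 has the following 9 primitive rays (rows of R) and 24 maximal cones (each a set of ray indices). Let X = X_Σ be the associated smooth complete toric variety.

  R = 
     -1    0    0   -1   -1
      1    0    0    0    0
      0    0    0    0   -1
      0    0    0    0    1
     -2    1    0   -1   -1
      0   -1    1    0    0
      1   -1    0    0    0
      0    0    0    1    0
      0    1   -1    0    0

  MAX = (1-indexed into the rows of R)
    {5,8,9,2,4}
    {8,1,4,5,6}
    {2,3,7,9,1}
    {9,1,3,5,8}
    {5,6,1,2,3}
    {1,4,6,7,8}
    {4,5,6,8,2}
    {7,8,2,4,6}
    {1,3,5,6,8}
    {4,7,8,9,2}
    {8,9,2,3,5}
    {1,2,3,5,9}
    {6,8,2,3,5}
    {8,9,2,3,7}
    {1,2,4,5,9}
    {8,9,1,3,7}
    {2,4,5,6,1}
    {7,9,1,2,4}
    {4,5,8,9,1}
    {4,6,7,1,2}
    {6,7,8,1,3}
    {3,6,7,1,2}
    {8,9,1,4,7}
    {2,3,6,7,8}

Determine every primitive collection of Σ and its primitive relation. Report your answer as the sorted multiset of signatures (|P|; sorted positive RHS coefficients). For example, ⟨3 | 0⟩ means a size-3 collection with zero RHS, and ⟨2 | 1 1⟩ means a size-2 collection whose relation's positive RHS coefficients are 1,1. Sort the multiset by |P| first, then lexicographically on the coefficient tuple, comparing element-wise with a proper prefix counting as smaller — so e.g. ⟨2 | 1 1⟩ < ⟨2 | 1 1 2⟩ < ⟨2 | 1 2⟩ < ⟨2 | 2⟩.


Σ has 4 primitive collections:

  P = {3,4}:  v_{3} + v_{4} = 0 — sig = ⟨2 | 0⟩
  P = {6,9}:  v_{6} + v_{9} = 0 — sig = ⟨2 | 0⟩
  P = {5,7}:  v_{5} + v_{7} = v_{1} — sig = ⟨2 | 1⟩
  P = {1,2,8}:  v_{1} + v_{2} + v_{8} = v_{3} — sig = ⟨3 | 1⟩

Sorted signature multiset PRS(X):
    ⟨2 | 0⟩
    ⟨2 | 0⟩
    ⟨2 | 1⟩
    ⟨3 | 1⟩


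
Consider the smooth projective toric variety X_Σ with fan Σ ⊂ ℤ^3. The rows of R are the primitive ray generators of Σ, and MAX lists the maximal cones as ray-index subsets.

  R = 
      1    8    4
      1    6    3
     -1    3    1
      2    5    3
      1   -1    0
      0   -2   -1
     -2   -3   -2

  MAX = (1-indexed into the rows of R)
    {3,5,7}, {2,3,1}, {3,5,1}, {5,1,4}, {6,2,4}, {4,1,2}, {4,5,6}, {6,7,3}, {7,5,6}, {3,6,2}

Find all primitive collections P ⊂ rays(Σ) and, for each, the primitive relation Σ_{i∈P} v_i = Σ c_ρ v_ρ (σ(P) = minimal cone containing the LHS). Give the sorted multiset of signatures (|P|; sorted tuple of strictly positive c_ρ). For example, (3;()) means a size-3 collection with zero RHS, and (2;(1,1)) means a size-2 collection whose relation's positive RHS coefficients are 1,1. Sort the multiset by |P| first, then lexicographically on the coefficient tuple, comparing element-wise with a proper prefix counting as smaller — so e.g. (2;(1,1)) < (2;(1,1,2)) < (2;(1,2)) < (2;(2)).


7 collections generate NE(X_Σ); each relation:

  P = {1,6}:  v_{1} + v_{6} = v_{2}  →  sig = (2;(1))
  P = {2,5}:  v_{2} + v_{5} = v_{4}  →  sig = (2;(1))
  P = {2,7}:  v_{2} + v_{7} = v_{3}  →  sig = (2;(1))
  P = {3,4}:  v_{3} + v_{4} = v_{1}  →  sig = (2;(1))
  P = {4,7}:  v_{4} + v_{7} = v_{3} + v_{5}  →  sig = (2;(1,1))
  P = {1,7}:  v_{1} + v_{7} = 2·v_{3} + v_{5}  →  sig = (2;(1,2))
  P = {3,5,6}:  v_{3} + v_{5} + v_{6} = 0  →  sig = (3;())

Signatures (|P|; sorted positive RHS coefficients), sorted:
    |P|=2: 6 collections, coeffs (1), (1), (1), (1), (1,1), (1,2)
    |P|=3: 1 collection, coeffs ()


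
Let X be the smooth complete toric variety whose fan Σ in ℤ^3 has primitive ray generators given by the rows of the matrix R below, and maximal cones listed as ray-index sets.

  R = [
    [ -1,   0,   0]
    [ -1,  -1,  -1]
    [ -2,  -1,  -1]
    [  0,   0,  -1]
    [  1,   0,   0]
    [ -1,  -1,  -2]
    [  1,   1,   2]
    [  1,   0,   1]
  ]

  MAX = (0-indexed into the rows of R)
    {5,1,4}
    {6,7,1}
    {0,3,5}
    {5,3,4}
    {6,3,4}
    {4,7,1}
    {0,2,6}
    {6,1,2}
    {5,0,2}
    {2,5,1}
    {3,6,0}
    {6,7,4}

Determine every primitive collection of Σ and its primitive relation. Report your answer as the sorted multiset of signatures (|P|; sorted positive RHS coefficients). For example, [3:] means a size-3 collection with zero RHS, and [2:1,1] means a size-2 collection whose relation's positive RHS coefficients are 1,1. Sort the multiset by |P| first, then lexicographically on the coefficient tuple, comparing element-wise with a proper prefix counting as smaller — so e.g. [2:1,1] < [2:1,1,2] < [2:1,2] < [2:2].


Minimal non-faces — 11 found among 8 rays, 12 max cones:

  • {0,4}:  v_{0} + v_{4} = 0  ⇒ sig = [2:]
  • {5,6}:  v_{5} + v_{6} = 0  ⇒ sig = [2:]
  • {0,1}:  v_{0} + v_{1} = v_{2}  ⇒ sig = [2:1]
  • {1,3}:  v_{1} + v_{3} = v_{5}  ⇒ sig = [2:1]
  • {2,4}:  v_{2} + v_{4} = v_{1}  ⇒ sig = [2:1]
  • {3,7}:  v_{3} + v_{7} = v_{4}  ⇒ sig = [2:1]
  • {0,7}:  v_{0} + v_{7} = v_{1} + v_{6}  ⇒ sig = [2:1,1]
  • {2,3}:  v_{2} + v_{3} = v_{0} + v_{5}  ⇒ sig = [2:1,1]
  • {5,7}:  v_{5} + v_{7} = v_{1} + v_{4}  ⇒ sig = [2:1,1]
  • {2,7}:  v_{2} + v_{7} = 2·v_{1} + v_{6}  ⇒ sig = [2:1,2]
  • {1,4,6}:  v_{1} + v_{4} + v_{6} = v_{7}  ⇒ sig = [3:1]

Signatures (|P|; sorted positive RHS coefficients), sorted:
    [2:]
    [2:]
    [2:1]
    [2:1]
    [2:1]
    [2:1]
    [2:1,1]
    [2:1,1]
    [2:1,1]
    [2:1,2]
    [3:1]


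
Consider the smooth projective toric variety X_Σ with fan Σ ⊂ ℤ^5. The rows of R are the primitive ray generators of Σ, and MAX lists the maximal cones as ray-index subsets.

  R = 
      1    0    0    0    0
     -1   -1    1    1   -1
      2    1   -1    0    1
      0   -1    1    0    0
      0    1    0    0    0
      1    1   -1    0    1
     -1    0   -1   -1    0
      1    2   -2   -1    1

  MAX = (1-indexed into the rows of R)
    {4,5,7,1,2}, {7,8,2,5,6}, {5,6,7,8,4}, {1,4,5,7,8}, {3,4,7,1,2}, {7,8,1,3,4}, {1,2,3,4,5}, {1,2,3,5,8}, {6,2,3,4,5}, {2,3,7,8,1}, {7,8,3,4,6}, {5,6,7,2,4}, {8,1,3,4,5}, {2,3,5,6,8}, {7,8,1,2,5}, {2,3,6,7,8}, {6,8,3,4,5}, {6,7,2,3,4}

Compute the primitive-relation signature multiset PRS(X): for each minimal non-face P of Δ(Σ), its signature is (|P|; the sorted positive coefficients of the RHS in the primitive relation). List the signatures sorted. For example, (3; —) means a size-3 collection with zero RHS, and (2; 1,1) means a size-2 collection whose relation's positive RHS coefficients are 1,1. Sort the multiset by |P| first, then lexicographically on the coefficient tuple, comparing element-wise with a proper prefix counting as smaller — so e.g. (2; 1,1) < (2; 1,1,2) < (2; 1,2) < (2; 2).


|primitive collections| = 3. Relations:

  P={1,6}:  v_{1} + v_{6} = v_{3} ; sig = (2; 1)
  P={2,4,8}:  v_{2} + v_{4} + v_{8} = 0 ; sig = (3; —)
  P={3,5,7}:  v_{3} + v_{5} + v_{7} = v_{8} ; sig = (3; 1)

Hence PRS(X_Σ) =
{ (2; 1),  (3; —),  (3; 1) }


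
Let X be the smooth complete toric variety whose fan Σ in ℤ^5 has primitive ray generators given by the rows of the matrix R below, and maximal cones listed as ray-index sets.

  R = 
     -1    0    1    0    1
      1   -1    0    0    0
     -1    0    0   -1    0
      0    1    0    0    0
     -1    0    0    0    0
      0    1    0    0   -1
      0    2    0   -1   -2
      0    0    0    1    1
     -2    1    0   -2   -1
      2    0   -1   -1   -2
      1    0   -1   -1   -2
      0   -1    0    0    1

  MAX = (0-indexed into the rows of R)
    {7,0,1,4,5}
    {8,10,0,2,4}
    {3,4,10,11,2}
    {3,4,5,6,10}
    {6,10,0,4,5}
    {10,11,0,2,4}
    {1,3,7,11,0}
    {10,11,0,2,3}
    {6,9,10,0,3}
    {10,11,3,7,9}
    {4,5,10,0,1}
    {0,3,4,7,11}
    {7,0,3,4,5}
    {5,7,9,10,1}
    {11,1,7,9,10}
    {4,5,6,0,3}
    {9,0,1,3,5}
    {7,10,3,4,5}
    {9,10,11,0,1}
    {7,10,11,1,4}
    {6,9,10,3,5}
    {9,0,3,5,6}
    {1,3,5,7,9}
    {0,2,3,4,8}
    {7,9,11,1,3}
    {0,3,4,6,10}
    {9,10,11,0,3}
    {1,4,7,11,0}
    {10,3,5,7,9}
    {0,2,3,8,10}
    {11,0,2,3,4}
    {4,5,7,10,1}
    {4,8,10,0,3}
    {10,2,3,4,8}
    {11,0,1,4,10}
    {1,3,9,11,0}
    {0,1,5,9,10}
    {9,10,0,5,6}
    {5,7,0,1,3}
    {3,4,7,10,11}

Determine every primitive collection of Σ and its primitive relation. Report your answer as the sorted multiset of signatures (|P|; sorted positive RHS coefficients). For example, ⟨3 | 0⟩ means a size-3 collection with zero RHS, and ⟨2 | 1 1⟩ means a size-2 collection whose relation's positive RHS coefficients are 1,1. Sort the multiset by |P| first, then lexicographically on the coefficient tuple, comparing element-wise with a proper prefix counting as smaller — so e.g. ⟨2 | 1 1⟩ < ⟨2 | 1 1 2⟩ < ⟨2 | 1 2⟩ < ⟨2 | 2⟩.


Σ has 23 primitive collections:

  {5,11}:  v_{5} + v_{11} = 0  ⟹  sig = ⟨2 | 0⟩
  {4,9}:  v_{4} + v_{9} = v_{10}  ⟹  sig = ⟨2 | 1⟩
  {6,7}:  v_{6} + v_{7} = v_{3} + v_{5}  ⟹  sig = ⟨2 | 1 1⟩
  {1,2}:  v_{1} + v_{2} = v_{0} + v_{10} + v_{11}  ⟹  sig = ⟨2 | 1 1 1⟩
  {1,6}:  v_{1} + v_{6} = v_{0} + v_{5} + v_{9}  ⟹  sig = ⟨2 | 1 1 1⟩
  {1,8}:  v_{1} + v_{8} = v_{0} + v_{2} + v_{10}  ⟹  sig = ⟨2 | 1 1 1⟩
  {2,7}:  v_{2} + v_{7} = v_{3} + v_{4} + v_{11}  ⟹  sig = ⟨2 | 1 1 1⟩
  {6,11}:  v_{6} + v_{11} = v_{0} + v_{3} + v_{10}  ⟹  sig = ⟨2 | 1 1 1⟩
  {7,8}:  v_{7} + v_{8} = v_{2} + v_{3} + v_{4}  ⟹  sig = ⟨2 | 1 1 1⟩
  {2,5}:  v_{2} + v_{5} = v_{0} + v_{3} + v_{4} + v_{10}  ⟹  sig = ⟨2 | 1 1 1 1⟩
  {2,9}:  v_{2} + v_{9} = v_{0} + v_{3} + 2·v_{10} + v_{11}  ⟹  sig = ⟨2 | 1 1 1 2⟩
  {8,9}:  v_{8} + v_{9} = v_{0} + v_{2} + v_{3} + 2·v_{10}  ⟹  sig = ⟨2 | 1 1 1 2⟩
  {2,6}:  v_{2} + v_{6} = 2·v_{0} + 2·v_{3} + v_{4} + 2·v_{10}  ⟹  sig = ⟨2 | 1 2 2 2⟩
  {8,11}:  v_{8} + v_{11} = 2·v_{2}  ⟹  sig = ⟨2 | 2⟩
  {5,8}:  v_{5} + v_{8} = 2·v_{0} + 2·v_{3} + 2·v_{4} + 2·v_{10}  ⟹  sig = ⟨2 | 2 2 2 2⟩
  {6,8}:  v_{6} + v_{8} = 3·v_{0} + 3·v_{3} + 2·v_{4} + 3·v_{10}  ⟹  sig = ⟨2 | 2 3 3 3⟩
  {0,7,10}:  v_{0} + v_{7} + v_{10} = 0  ⟹  sig = ⟨3 | 0⟩
  {1,3,4}:  v_{1} + v_{3} + v_{4} = 0  ⟹  sig = ⟨3 | 0⟩
  {1,3,10}:  v_{1} + v_{3} + v_{10} = v_{9}  ⟹  sig = ⟨3 | 1⟩
  {0,7,9}:  v_{0} + v_{7} + v_{9} = v_{1} + v_{3}  ⟹  sig = ⟨3 | 1 1⟩
  {0,3,5,10}:  v_{0} + v_{3} + v_{5} + v_{10} = v_{6}  ⟹  sig = ⟨4 | 1⟩
  {0,2,3,4,10}:  v_{0} + v_{2} + v_{3} + v_{4} + v_{10} = v_{8}  ⟹  sig = ⟨5 | 1⟩
  {0,3,4,10,11}:  v_{0} + v_{3} + v_{4} + v_{10} + v_{11} = v_{2}  ⟹  sig = ⟨5 | 1⟩

Sorted signature multiset PRS(X):
[⟨2 | 0⟩, ⟨2 | 1⟩, ⟨2 | 1 1⟩, ⟨2 | 1 1 1⟩, ⟨2 | 1 1 1⟩, ⟨2 | 1 1 1⟩, ⟨2 | 1 1 1⟩, ⟨2 | 1 1 1⟩, ⟨2 | 1 1 1⟩, ⟨2 | 1 1 1 1⟩, ⟨2 | 1 1 1 2⟩, ⟨2 | 1 1 1 2⟩, ⟨2 | 1 2 2 2⟩, ⟨2 | 2⟩, ⟨2 | 2 2 2 2⟩, ⟨2 | 2 3 3 3⟩, ⟨3 | 0⟩, ⟨3 | 0⟩, ⟨3 | 1⟩, ⟨3 | 1 1⟩, ⟨4 | 1⟩, ⟨5 | 1⟩, ⟨5 | 1⟩]


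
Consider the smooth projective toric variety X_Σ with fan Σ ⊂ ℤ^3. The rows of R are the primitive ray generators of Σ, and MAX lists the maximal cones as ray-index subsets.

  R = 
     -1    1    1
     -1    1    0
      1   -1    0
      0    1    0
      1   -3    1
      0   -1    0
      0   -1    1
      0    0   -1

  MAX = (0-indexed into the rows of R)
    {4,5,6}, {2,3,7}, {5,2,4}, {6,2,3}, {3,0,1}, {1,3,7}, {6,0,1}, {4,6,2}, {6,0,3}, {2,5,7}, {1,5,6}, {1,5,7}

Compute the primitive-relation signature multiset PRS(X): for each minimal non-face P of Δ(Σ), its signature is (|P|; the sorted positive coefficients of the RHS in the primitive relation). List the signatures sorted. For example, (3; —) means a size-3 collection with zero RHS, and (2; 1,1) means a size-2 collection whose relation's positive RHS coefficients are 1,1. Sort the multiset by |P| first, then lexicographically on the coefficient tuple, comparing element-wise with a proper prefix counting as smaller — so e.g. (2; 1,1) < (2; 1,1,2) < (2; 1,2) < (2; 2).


|primitive collections| = 12. Relations:

  {1,2}:  v_{1} + v_{2} = 0  ⇒ sig = (2; —)
  {3,5}:  v_{3} + v_{5} = 0  ⇒ sig = (2; —)
  {0,7}:  v_{0} + v_{7} = v_{1}  ⇒ sig = (2; 1)
  {6,7}:  v_{6} + v_{7} = v_{5}  ⇒ sig = (2; 1)
  {0,2}:  v_{0} + v_{2} = v_{3} + v_{6}  ⇒ sig = (2; 1,1)
  {0,5}:  v_{0} + v_{5} = v_{1} + v_{6}  ⇒ sig = (2; 1,1)
  {1,4}:  v_{1} + v_{4} = v_{5} + v_{6}  ⇒ sig = (2; 1,1)
  {3,4}:  v_{3} + v_{4} = v_{2} + v_{6}  ⇒ sig = (2; 1,1)
  {4,7}:  v_{4} + v_{7} = v_{2} + 2·v_{5}  ⇒ sig = (2; 1,2)
  {0,4}:  v_{0} + v_{4} = 2·v_{6}  ⇒ sig = (2; 2)
  {1,3,6}:  v_{1} + v_{3} + v_{6} = v_{0}  ⇒ sig = (3; 1)
  {2,5,6}:  v_{2} + v_{5} + v_{6} = v_{4}  ⇒ sig = (3; 1)

so the primitive-relation signature multiset is
[(2; —), (2; —), (2; 1), (2; 1), (2; 1,1), (2; 1,1), (2; 1,1), (2; 1,1), (2; 1,2), (2; 2), (3; 1), (3; 1)]


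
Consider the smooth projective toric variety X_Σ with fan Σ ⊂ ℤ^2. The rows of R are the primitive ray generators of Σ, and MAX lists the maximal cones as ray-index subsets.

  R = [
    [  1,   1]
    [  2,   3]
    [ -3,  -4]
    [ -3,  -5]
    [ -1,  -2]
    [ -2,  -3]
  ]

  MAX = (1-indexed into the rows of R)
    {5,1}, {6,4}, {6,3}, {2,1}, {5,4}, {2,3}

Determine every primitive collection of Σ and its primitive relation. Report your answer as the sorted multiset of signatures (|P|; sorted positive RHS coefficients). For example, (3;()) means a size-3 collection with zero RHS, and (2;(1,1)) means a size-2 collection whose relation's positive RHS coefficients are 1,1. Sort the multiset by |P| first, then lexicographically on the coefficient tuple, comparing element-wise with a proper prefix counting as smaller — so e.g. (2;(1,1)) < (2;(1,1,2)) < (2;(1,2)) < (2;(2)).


|primitive collections| = 9. Relations:

  • {2,6}:  v_{2} + v_{6} = 0  ⟹  sig = (2;())
  • {1,3}:  v_{1} + v_{3} = v_{6}  ⟹  sig = (2;(1))
  • {1,6}:  v_{1} + v_{6} = v_{5}  ⟹  sig = (2;(1))
  • {2,4}:  v_{2} + v_{4} = v_{5}  ⟹  sig = (2;(1))
  • {2,5}:  v_{2} + v_{5} = v_{1}  ⟹  sig = (2;(1))
  • {5,6}:  v_{5} + v_{6} = v_{4}  ⟹  sig = (2;(1))
  • {1,4}:  v_{1} + v_{4} = 2·v_{5}  ⟹  sig = (2;(2))
  • {3,5}:  v_{3} + v_{5} = 2·v_{6}  ⟹  sig = (2;(2))
  • {3,4}:  v_{3} + v_{4} = 3·v_{6}  ⟹  sig = (2;(3))

so the primitive-relation signature multiset is
    |P|=2: 9 collections, coeffs (), (1), (1), (1), (1), (1), (2), (2), (3)


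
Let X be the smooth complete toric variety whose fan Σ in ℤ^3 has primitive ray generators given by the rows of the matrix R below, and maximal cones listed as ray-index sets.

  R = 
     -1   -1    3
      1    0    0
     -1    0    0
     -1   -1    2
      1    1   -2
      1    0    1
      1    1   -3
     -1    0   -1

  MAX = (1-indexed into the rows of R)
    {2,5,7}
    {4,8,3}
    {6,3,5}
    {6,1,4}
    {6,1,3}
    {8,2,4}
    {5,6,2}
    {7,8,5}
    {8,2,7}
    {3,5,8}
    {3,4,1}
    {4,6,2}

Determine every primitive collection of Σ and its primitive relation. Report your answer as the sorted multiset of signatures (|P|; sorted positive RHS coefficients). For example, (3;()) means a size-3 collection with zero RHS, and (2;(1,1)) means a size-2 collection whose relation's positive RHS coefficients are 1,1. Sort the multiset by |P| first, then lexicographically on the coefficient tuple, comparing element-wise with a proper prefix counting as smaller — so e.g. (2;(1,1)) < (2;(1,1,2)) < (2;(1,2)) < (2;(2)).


The 12 primitive collections of Σ (r=8, n=3):

  P = {1,7}:  v_{1} + v_{7} = 0  ⇒ sig = (2;())
  P = {2,3}:  v_{2} + v_{3} = 0  ⇒ sig = (2;())
  P = {4,5}:  v_{4} + v_{5} = 0  ⇒ sig = (2;())
  P = {6,8}:  v_{6} + v_{8} = 0  ⇒ sig = (2;())
  P = {1,2}:  v_{1} + v_{2} = v_{4} + v_{6}  ⇒ sig = (2;(1,1))
  P = {1,5}:  v_{1} + v_{5} = v_{3} + v_{6}  ⇒ sig = (2;(1,1))
  P = {1,8}:  v_{1} + v_{8} = v_{3} + v_{4}  ⇒ sig = (2;(1,1))
  P = {3,7}:  v_{3} + v_{7} = v_{5} + v_{8}  ⇒ sig = (2;(1,1))
  P = {4,7}:  v_{4} + v_{7} = v_{2} + v_{8}  ⇒ sig = (2;(1,1))
  P = {6,7}:  v_{6} + v_{7} = v_{2} + v_{5}  ⇒ sig = (2;(1,1))
  P = {2,5,8}:  v_{2} + v_{5} + v_{8} = v_{7}  ⇒ sig = (3;(1))
  P = {3,4,6}:  v_{3} + v_{4} + v_{6} = v_{1}  ⇒ sig = (3;(1))

Hence PRS(X_Σ) =
{ (2;()) ×4,  (2;(1,1)) ×6,  (3;(1)) ×2 }


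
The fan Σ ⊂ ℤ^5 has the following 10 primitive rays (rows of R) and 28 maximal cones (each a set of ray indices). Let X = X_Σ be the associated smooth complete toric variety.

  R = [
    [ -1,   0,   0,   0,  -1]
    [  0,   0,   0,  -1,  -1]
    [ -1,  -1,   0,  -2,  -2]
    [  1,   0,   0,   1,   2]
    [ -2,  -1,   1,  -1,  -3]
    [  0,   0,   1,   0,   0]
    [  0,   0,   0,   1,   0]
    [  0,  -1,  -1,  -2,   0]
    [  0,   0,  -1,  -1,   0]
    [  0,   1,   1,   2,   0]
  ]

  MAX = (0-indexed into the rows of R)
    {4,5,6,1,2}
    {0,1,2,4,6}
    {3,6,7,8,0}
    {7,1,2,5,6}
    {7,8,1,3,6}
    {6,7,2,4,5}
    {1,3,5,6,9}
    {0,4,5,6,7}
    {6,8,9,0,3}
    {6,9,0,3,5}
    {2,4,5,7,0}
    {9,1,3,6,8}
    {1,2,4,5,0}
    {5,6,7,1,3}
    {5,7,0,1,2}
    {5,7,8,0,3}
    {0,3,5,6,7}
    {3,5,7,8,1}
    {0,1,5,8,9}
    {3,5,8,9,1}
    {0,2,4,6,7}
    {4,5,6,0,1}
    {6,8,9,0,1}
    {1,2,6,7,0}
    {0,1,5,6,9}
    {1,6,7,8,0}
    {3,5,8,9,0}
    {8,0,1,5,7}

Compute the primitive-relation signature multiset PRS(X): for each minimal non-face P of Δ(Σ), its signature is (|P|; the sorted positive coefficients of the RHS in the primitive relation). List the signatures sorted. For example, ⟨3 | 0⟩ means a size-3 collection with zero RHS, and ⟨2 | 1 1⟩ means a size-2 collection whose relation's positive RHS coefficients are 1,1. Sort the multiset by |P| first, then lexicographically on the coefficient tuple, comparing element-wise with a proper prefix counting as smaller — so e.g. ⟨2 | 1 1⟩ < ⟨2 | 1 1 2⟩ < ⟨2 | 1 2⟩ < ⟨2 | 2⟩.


12 minimal non-faces of Δ(Σ) (on 10 rays):

  P={7,9}:  v_{7} + v_{9} = 0  ⇒ sig = ⟨2 | 0⟩
  P={4,8}:  v_{4} + v_{8} = v_{0} + v_{2}  ⇒ sig = ⟨2 | 1 1⟩
  P={2,3}:  v_{2} + v_{3} = v_{5} + v_{6} + v_{7}  ⇒ sig = ⟨2 | 1 1 1⟩
  P={2,8}:  v_{2} + v_{8} = v_{0} + v_{1} + v_{7}  ⇒ sig = ⟨2 | 1 1 1⟩
  P={2,9}:  v_{2} + v_{9} = v_{0} + v_{1} + v_{5} + v_{6}  ⇒ sig = ⟨2 | 1 1 1 1⟩
  P={3,4}:  v_{3} + v_{4} = v_{0} + 2·v_{5} + 2·v_{6} + v_{7}  ⇒ sig = ⟨2 | 1 1 2 2⟩
  P={4,9}:  v_{4} + v_{9} = 2·v_{0} + v_{1} + 2·v_{5} + 2·v_{6}  ⇒ sig = ⟨2 | 1 2 2 2⟩
  P={0,1,3}:  v_{0} + v_{1} + v_{3} = 0  ⇒ sig = ⟨3 | 0⟩
  P={5,6,8}:  v_{5} + v_{6} + v_{8} = 0  ⇒ sig = ⟨3 | 0⟩
  P={1,4,7}:  v_{1} + v_{4} + v_{7} = 2·v_{2}  ⇒ sig = ⟨3 | 2⟩
  P={0,2,5,6}:  v_{0} + v_{2} + v_{5} + v_{6} = v_{4}  ⇒ sig = ⟨4 | 1⟩
  P={0,1,5,6,7}:  v_{0} + v_{1} + v_{5} + v_{6} + v_{7} = v_{2}  ⇒ sig = ⟨5 | 1⟩

so the primitive-relation signature multiset is
{ ⟨2 | 0⟩,  ⟨2 | 1 1⟩,  ⟨2 | 1 1 1⟩ ×2,  ⟨2 | 1 1 1 1⟩,  ⟨2 | 1 1 2 2⟩,  ⟨2 | 1 2 2 2⟩,  ⟨3 | 0⟩ ×2,  ⟨3 | 2⟩,  ⟨4 | 1⟩,  ⟨5 | 1⟩ }


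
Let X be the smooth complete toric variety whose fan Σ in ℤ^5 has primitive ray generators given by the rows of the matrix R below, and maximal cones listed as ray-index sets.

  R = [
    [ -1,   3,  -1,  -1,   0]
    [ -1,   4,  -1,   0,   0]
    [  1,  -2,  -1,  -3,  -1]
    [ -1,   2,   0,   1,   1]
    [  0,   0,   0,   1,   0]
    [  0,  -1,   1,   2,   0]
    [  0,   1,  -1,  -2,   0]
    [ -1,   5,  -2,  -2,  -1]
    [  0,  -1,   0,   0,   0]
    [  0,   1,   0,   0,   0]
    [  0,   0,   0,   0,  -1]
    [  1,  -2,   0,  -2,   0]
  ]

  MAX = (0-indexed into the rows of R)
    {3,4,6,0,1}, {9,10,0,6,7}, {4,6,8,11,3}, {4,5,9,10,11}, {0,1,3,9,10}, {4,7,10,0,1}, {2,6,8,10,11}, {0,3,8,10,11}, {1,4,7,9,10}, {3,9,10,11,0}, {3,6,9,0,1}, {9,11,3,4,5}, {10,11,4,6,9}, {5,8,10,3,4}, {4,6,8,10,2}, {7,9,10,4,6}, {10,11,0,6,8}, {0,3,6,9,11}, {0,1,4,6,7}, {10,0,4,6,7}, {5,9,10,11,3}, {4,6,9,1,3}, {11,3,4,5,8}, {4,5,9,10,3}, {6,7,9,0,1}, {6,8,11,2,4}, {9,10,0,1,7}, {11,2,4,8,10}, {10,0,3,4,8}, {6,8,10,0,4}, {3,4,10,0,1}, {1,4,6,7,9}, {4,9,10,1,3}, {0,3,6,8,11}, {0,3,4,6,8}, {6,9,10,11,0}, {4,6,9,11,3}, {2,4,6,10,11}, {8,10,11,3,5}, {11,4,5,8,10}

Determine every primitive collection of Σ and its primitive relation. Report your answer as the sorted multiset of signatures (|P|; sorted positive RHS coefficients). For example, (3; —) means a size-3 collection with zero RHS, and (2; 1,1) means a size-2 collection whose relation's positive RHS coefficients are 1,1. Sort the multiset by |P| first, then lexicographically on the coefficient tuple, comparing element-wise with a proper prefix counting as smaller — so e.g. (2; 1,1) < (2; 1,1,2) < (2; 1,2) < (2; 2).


22 collections generate NE(X_Σ); each relation:

  P={5,6}:  v_{5} + v_{6} = 0  so sig = (2; —)
  P={8,9}:  v_{8} + v_{9} = 0  so sig = (2; —)
  P={0,5}:  v_{0} + v_{5} = v_{3} + v_{10}  so sig = (2; 1,1)
  P={1,8}:  v_{1} + v_{8} = v_{0} + v_{4}  so sig = (2; 1,1)
  P={1,11}:  v_{1} + v_{11} = v_{6} + v_{9}  so sig = (2; 1,1)
  P={2,3}:  v_{2} + v_{3} = v_{6} + v_{8}  so sig = (2; 1,1)
  P={3,7}:  v_{3} + v_{7} = v_{0} + v_{1}  so sig = (2; 1,1)
  P={5,7}:  v_{5} + v_{7} = v_{1} + v_{10}  so sig = (2; 1,1)
  P={1,5}:  v_{1} + v_{5} = v_{3} + v_{4} + v_{9} + v_{10}  so sig = (2; 1,1,1,1)
  P={2,5}:  v_{2} + v_{5} = v_{4} + v_{8} + v_{10} + v_{11}  so sig = (2; 1,1,1,1)
  P={2,9}:  v_{2} + v_{9} = v_{4} + v_{6} + v_{10} + v_{11}  so sig = (2; 1,1,1,1)
  P={7,8}:  v_{7} + v_{8} = v_{0} + v_{4} + v_{6} + v_{10}  so sig = (2; 1,1,1,1)
  P={0,2}:  v_{0} + v_{2} = 2·v_{6} + v_{8} + v_{10}  so sig = (2; 1,1,2)
  P={1,2}:  v_{1} + v_{2} = v_{4} + 2·v_{6} + v_{10}  so sig = (2; 1,1,2)
  P={7,11}:  v_{7} + v_{11} = 2·v_{6} + v_{9} + v_{10}  so sig = (2; 1,1,2)
  P={2,7}:  v_{2} + v_{7} = v_{4} + 3·v_{6} + 2·v_{10}  so sig = (2; 1,2,3)
  P={0,4,9}:  v_{0} + v_{4} + v_{9} = v_{1}  so sig = (3; 1)
  P={0,4,11}:  v_{0} + v_{4} + v_{11} = v_{6}  so sig = (3; 1)
  P={1,6,10}:  v_{1} + v_{6} + v_{10} = v_{7}  so sig = (3; 1)
  P={3,6,10}:  v_{3} + v_{6} + v_{10} = v_{0}  so sig = (3; 1)
  P={3,4,10,11}:  v_{3} + v_{4} + v_{10} + v_{11} = 0  so sig = (4; —)
  P={4,6,8,10,11}:  v_{4} + v_{6} + v_{8} + v_{10} + v_{11} = v_{2}  so sig = (5; 1)

so the primitive-relation signature multiset is
[(2; —), (2; —), (2; 1,1), (2; 1,1), (2; 1,1), (2; 1,1), (2; 1,1), (2; 1,1), (2; 1,1,1,1), (2; 1,1,1,1), (2; 1,1,1,1), (2; 1,1,1,1), (2; 1,1,2), (2; 1,1,2), (2; 1,1,2), (2; 1,2,3), (3; 1), (3; 1), (3; 1), (3; 1), (4; —), (5; 1)]
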